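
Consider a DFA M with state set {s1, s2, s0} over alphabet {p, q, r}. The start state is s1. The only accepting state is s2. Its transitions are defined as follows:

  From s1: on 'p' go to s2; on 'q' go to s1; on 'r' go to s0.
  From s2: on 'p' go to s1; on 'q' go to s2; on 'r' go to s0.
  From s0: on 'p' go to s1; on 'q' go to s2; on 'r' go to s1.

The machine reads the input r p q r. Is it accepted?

No

Trace: s1 -r-> s0 -p-> s1 -q-> s1 -r-> s0
End state s0 is not accepting.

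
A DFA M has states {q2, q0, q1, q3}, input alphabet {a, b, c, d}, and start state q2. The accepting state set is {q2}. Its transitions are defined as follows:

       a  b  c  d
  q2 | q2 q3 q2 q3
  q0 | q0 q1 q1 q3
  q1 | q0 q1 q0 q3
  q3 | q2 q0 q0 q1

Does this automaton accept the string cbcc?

start at q2
read 'c': q2 → q2
read 'b': q2 → q3
read 'c': q3 → q0
read 'c': q0 → q1
End state q1 is not accepting.

No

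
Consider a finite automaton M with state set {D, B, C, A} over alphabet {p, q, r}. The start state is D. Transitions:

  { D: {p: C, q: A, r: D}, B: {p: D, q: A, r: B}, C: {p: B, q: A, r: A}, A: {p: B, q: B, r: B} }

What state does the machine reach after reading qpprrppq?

A

Trace: D -q-> A -p-> B -p-> D -r-> D -r-> D -p-> C -p-> B -q-> A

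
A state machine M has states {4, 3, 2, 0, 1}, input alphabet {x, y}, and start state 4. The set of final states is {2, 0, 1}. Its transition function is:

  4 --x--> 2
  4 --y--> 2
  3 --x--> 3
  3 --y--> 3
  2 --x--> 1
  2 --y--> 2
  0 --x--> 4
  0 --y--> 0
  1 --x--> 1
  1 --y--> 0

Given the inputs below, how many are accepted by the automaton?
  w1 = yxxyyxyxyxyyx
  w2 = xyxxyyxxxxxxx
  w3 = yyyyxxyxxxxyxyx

w1: 4 → 2 → 1 → 1 → 0 → 0 → 4 → 2 → 1 → 0 → 4 → 2 → 2 → 1  → end 1, accepted
w2: 4 → 2 → 2 → 1 → 1 → 0 → 0 → 4 → 2 → 1 → 1 → 1 → 1 → 1  → end 1, accepted
w3: 4 → 2 → 2 → 2 → 2 → 1 → 1 → 0 → 4 → 2 → 1 → 1 → 0 → 4 → 2 → 1  → end 1, accepted

3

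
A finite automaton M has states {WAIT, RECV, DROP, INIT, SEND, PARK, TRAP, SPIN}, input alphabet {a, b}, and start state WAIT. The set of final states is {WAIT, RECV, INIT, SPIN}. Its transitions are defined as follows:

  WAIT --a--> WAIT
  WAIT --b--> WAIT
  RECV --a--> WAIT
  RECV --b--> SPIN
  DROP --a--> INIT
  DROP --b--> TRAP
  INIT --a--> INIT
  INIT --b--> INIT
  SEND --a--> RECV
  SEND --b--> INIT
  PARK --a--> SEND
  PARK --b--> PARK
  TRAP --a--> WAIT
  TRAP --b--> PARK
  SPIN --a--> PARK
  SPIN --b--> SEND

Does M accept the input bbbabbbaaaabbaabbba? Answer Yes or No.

Yes

Trace: WAIT -b-> WAIT -b-> WAIT -b-> WAIT -a-> WAIT -b-> WAIT -b-> WAIT -b-> WAIT -a-> WAIT -a-> WAIT -a-> WAIT -a-> WAIT -b-> WAIT -b-> WAIT -a-> WAIT -a-> WAIT -b-> WAIT -b-> WAIT -b-> WAIT -a-> WAIT
End state WAIT is accepting.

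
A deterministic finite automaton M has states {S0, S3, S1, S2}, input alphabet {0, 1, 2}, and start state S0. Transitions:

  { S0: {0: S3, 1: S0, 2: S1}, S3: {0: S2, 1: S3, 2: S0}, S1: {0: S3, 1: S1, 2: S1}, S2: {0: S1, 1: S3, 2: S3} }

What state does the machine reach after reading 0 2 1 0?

S3

S0 → S3 → S0 → S0 → S3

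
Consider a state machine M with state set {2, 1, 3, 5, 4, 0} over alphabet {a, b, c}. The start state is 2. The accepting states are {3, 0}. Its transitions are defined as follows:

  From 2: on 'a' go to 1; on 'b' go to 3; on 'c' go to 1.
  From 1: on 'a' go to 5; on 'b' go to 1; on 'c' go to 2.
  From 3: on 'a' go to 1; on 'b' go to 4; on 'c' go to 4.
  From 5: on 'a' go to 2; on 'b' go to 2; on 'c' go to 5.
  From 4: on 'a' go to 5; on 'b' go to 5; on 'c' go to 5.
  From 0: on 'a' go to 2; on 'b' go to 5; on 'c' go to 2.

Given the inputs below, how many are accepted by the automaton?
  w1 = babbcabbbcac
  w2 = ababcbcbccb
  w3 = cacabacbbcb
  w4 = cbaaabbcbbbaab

0

w1: Trace: 2 -b-> 3 -a-> 1 -b-> 1 -b-> 1 -c-> 2 -a-> 1 -b-> 1 -b-> 1 -b-> 1 -c-> 2 -a-> 1 -c-> 2  → end 2, rejected
w2: Trace: 2 -a-> 1 -b-> 1 -a-> 5 -b-> 2 -c-> 1 -b-> 1 -c-> 2 -b-> 3 -c-> 4 -c-> 5 -b-> 2  → end 2, rejected
w3: Trace: 2 -c-> 1 -a-> 5 -c-> 5 -a-> 2 -b-> 3 -a-> 1 -c-> 2 -b-> 3 -b-> 4 -c-> 5 -b-> 2  → end 2, rejected
w4: Trace: 2 -c-> 1 -b-> 1 -a-> 5 -a-> 2 -a-> 1 -b-> 1 -b-> 1 -c-> 2 -b-> 3 -b-> 4 -b-> 5 -a-> 2 -a-> 1 -b-> 1  → end 1, rejected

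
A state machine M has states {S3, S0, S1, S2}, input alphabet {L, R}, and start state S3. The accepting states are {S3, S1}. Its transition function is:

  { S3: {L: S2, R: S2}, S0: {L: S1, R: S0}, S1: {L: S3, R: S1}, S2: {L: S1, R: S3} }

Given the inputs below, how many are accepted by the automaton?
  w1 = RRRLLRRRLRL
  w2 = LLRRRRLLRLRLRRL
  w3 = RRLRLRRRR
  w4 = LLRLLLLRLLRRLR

3

w1: S3 → S2 → S3 → S2 → S1 → S3 → S2 → S3 → S2 → S1 → S1 → S3  → end S3, accepted
w2: S3 → S2 → S1 → S1 → S1 → S1 → S1 → S3 → S2 → S3 → S2 → S3 → S2 → S3 → S2 → S1  → end S1, accepted
w3: S3 → S2 → S3 → S2 → S3 → S2 → S3 → S2 → S3 → S2  → end S2, rejected
w4: S3 → S2 → S1 → S1 → S3 → S2 → S1 → S3 → S2 → S1 → S3 → S2 → S3 → S2 → S3  → end S3, accepted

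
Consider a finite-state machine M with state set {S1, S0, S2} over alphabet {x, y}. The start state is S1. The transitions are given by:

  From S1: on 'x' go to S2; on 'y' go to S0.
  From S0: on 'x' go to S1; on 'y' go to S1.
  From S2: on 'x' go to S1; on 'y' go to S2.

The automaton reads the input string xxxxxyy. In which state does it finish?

start at S1
read 'x': S1 → S2
read 'x': S2 → S1
read 'x': S1 → S2
read 'x': S2 → S1
read 'x': S1 → S2
read 'y': S2 → S2
read 'y': S2 → S2

S2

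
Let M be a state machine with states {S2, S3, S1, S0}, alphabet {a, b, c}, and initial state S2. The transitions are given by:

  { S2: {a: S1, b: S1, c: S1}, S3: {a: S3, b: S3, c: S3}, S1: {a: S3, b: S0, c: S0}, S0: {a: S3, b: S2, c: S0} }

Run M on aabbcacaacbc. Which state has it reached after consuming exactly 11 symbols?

S2 → S1 → S3 → S3 → S3 → S3 → S3 → S3 → S3 → S3 → S3 → S3
After 11 symbols: S3.

S3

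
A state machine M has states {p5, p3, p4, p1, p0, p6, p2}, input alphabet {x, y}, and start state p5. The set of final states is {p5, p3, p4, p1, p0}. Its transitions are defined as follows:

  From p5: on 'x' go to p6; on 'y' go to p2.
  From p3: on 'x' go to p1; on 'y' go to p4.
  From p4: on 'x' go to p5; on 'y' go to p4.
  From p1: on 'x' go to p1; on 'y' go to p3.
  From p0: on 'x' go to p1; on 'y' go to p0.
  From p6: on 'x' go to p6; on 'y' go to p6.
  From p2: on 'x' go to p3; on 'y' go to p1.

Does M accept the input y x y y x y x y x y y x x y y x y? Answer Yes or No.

No

Trace: p5 -y-> p2 -x-> p3 -y-> p4 -y-> p4 -x-> p5 -y-> p2 -x-> p3 -y-> p4 -x-> p5 -y-> p2 -y-> p1 -x-> p1 -x-> p1 -y-> p3 -y-> p4 -x-> p5 -y-> p2
End state p2 is not accepting.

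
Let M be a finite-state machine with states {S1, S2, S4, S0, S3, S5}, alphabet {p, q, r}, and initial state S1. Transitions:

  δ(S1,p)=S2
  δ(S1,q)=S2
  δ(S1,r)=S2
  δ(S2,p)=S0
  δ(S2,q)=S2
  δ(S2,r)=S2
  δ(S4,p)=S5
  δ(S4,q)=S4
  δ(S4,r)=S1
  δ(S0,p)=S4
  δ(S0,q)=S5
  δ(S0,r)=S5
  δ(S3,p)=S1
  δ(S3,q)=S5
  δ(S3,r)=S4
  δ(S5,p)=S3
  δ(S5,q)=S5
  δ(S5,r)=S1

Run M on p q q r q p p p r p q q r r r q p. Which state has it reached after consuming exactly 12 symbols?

S2

Trace: S1 -p-> S2 -q-> S2 -q-> S2 -r-> S2 -q-> S2 -p-> S0 -p-> S4 -p-> S5 -r-> S1 -p-> S2 -q-> S2 -q-> S2
After 12 symbols: S2.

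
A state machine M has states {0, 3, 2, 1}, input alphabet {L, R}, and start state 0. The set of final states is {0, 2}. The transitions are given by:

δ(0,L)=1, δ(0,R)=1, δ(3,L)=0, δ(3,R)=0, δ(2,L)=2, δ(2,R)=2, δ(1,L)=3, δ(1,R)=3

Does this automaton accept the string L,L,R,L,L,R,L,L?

0 → 1 → 3 → 0 → 1 → 3 → 0 → 1 → 3
End state 3 is not accepting.

No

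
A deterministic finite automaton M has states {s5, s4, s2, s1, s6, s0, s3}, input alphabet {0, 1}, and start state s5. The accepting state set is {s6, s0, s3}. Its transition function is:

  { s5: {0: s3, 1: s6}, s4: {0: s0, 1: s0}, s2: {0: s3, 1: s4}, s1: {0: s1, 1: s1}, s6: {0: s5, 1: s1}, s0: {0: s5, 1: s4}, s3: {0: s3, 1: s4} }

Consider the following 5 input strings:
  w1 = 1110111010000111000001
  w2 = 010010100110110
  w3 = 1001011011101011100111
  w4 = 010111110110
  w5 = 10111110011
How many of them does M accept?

0

w1:
  start at s5
  read '1': s5 → s6
  read '1': s6 → s1
  read '1': s1 → s1
  read '0': s1 → s1
  read '1': s1 → s1
  read '1': s1 → s1
  read '1': s1 → s1
  read '0': s1 → s1
  read '1': s1 → s1
  read '0': s1 → s1
  read '0': s1 → s1
  read '0': s1 → s1
  read '0': s1 → s1
  read '1': s1 → s1
  read '1': s1 → s1
  read '1': s1 → s1
  read '0': s1 → s1
  read '0': s1 → s1
  read '0': s1 → s1
  read '0': s1 → s1
  read '0': s1 → s1
  read '1': s1 → s1
  end s1, rejected
w2:
  start at s5
  read '0': s5 → s3
  read '1': s3 → s4
  read '0': s4 → s0
  read '0': s0 → s5
  read '1': s5 → s6
  read '0': s6 → s5
  read '1': s5 → s6
  read '0': s6 → s5
  read '0': s5 → s3
  read '1': s3 → s4
  read '1': s4 → s0
  read '0': s0 → s5
  read '1': s5 → s6
  read '1': s6 → s1
  read '0': s1 → s1
  end s1, rejected
w3:
  start at s5
  read '1': s5 → s6
  read '0': s6 → s5
  read '0': s5 → s3
  read '1': s3 → s4
  read '0': s4 → s0
  read '1': s0 → s4
  read '1': s4 → s0
  read '0': s0 → s5
  read '1': s5 → s6
  read '1': s6 → s1
  read '1': s1 → s1
  read '0': s1 → s1
  read '1': s1 → s1
  read '0': s1 → s1
  read '1': s1 → s1
  read '1': s1 → s1
  read '1': s1 → s1
  read '0': s1 → s1
  read '0': s1 → s1
  read '1': s1 → s1
  read '1': s1 → s1
  read '1': s1 → s1
  end s1, rejected
w4:
  start at s5
  read '0': s5 → s3
  read '1': s3 → s4
  read '0': s4 → s0
  read '1': s0 → s4
  read '1': s4 → s0
  read '1': s0 → s4
  read '1': s4 → s0
  read '1': s0 → s4
  read '0': s4 → s0
  read '1': s0 → s4
  read '1': s4 → s0
  read '0': s0 → s5
  end s5, rejected
w5:
  start at s5
  read '1': s5 → s6
  read '0': s6 → s5
  read '1': s5 → s6
  read '1': s6 → s1
  read '1': s1 → s1
  read '1': s1 → s1
  read '1': s1 → s1
  read '0': s1 → s1
  read '0': s1 → s1
  read '1': s1 → s1
  read '1': s1 → s1
  end s1, rejected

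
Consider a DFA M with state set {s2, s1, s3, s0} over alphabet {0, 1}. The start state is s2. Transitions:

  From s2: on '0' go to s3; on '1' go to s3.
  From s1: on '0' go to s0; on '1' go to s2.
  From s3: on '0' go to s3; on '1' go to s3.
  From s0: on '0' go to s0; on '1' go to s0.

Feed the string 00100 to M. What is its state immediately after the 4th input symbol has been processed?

Trace: s2 -0-> s3 -0-> s3 -1-> s3 -0-> s3
After 4 symbols: s3.

s3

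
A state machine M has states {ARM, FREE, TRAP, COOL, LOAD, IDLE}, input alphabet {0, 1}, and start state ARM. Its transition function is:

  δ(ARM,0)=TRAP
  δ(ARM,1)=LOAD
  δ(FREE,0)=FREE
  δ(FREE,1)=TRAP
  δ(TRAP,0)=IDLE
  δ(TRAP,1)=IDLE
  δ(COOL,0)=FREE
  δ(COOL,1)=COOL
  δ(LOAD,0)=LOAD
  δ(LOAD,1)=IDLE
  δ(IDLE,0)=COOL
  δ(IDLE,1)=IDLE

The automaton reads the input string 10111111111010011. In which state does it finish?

start at ARM
read '1': ARM → LOAD
read '0': LOAD → LOAD
read '1': LOAD → IDLE
read '1': IDLE → IDLE
read '1': IDLE → IDLE
read '1': IDLE → IDLE
read '1': IDLE → IDLE
read '1': IDLE → IDLE
read '1': IDLE → IDLE
read '1': IDLE → IDLE
read '1': IDLE → IDLE
read '0': IDLE → COOL
read '1': COOL → COOL
read '0': COOL → FREE
read '0': FREE → FREE
read '1': FREE → TRAP
read '1': TRAP → IDLE

IDLE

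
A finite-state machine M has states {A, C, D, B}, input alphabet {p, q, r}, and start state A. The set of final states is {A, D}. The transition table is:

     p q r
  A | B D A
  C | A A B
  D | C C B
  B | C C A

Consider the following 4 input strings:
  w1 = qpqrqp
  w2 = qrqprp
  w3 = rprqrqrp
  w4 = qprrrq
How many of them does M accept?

w1: Trace: A -q-> D -p-> C -q-> A -r-> A -q-> D -p-> C  → end C, rejected
w2: Trace: A -q-> D -r-> B -q-> C -p-> A -r-> A -p-> B  → end B, rejected
w3: Trace: A -r-> A -p-> B -r-> A -q-> D -r-> B -q-> C -r-> B -p-> C  → end C, rejected
w4: Trace: A -q-> D -p-> C -r-> B -r-> A -r-> A -q-> D  → end D, accepted

1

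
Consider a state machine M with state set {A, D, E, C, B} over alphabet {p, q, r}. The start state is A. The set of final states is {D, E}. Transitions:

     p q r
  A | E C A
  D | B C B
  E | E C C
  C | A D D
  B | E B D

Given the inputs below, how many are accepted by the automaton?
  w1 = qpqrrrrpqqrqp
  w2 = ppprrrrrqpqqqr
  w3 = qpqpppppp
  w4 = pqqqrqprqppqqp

w1: A → C → A → C → D → B → D → B → E → C → D → B → B → E  → end E, accepted
w2: A → E → E → E → C → D → B → D → B → B → E → C → D → C → D  → end D, accepted
w3: A → C → A → C → A → E → E → E → E → E  → end E, accepted
w4: A → E → C → D → C → D → C → A → A → C → A → E → C → D → B  → end B, rejected

3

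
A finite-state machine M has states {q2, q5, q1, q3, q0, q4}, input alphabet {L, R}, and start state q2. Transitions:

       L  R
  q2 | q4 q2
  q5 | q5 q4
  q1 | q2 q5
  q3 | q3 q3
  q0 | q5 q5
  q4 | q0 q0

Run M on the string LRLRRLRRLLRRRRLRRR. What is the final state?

Trace: q2 -L-> q4 -R-> q0 -L-> q5 -R-> q4 -R-> q0 -L-> q5 -R-> q4 -R-> q0 -L-> q5 -L-> q5 -R-> q4 -R-> q0 -R-> q5 -R-> q4 -L-> q0 -R-> q5 -R-> q4 -R-> q0

q0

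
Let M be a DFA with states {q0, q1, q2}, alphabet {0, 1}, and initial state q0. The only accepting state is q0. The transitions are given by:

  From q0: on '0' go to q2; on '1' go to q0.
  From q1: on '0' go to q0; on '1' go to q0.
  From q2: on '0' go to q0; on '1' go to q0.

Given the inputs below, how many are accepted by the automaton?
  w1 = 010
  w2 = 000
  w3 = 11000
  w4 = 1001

1

w1: q0 → q2 → q0 → q2  → end q2, rejected
w2: q0 → q2 → q0 → q2  → end q2, rejected
w3: q0 → q0 → q0 → q2 → q0 → q2  → end q2, rejected
w4: q0 → q0 → q2 → q0 → q0  → end q0, accepted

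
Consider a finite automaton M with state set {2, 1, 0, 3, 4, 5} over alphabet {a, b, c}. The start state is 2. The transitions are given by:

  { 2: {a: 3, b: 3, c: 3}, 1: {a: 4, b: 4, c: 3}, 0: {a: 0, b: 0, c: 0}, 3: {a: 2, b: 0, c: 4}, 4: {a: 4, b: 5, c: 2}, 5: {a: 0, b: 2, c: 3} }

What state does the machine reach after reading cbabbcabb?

2 → 3 → 0 → 0 → 0 → 0 → 0 → 0 → 0 → 0

0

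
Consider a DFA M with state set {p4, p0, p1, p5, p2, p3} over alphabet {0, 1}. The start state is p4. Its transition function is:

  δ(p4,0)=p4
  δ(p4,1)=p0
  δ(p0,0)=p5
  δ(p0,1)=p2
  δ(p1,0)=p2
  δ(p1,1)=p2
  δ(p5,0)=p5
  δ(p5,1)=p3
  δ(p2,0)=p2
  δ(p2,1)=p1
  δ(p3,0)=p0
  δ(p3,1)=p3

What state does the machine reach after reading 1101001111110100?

p2

Trace: p4 -1-> p0 -1-> p2 -0-> p2 -1-> p1 -0-> p2 -0-> p2 -1-> p1 -1-> p2 -1-> p1 -1-> p2 -1-> p1 -1-> p2 -0-> p2 -1-> p1 -0-> p2 -0-> p2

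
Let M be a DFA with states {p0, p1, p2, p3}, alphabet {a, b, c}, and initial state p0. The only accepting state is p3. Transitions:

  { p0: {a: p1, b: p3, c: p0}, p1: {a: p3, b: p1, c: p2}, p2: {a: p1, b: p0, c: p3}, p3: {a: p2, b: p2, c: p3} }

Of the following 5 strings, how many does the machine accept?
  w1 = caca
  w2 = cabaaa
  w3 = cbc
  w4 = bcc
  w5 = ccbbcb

w1: Trace: p0 -c-> p0 -a-> p1 -c-> p2 -a-> p1  → end p1, rejected
w2: Trace: p0 -c-> p0 -a-> p1 -b-> p1 -a-> p3 -a-> p2 -a-> p1  → end p1, rejected
w3: Trace: p0 -c-> p0 -b-> p3 -c-> p3  → end p3, accepted
w4: Trace: p0 -b-> p3 -c-> p3 -c-> p3  → end p3, accepted
w5: Trace: p0 -c-> p0 -c-> p0 -b-> p3 -b-> p2 -c-> p3 -b-> p2  → end p2, rejected

2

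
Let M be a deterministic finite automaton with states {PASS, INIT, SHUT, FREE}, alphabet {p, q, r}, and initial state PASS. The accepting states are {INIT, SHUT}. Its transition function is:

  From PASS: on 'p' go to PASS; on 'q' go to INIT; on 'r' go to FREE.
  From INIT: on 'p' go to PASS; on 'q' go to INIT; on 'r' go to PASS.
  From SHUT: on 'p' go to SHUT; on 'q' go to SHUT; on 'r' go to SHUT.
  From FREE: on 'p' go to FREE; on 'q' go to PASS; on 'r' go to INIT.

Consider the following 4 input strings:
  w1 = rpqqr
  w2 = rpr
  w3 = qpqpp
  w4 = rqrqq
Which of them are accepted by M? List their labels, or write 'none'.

w2, w4

w1: Trace: PASS -r-> FREE -p-> FREE -q-> PASS -q-> INIT -r-> PASS  → end PASS, rejected
w2: Trace: PASS -r-> FREE -p-> FREE -r-> INIT  → end INIT, accepted
w3: Trace: PASS -q-> INIT -p-> PASS -q-> INIT -p-> PASS -p-> PASS  → end PASS, rejected
w4: Trace: PASS -r-> FREE -q-> PASS -r-> FREE -q-> PASS -q-> INIT  → end INIT, accepted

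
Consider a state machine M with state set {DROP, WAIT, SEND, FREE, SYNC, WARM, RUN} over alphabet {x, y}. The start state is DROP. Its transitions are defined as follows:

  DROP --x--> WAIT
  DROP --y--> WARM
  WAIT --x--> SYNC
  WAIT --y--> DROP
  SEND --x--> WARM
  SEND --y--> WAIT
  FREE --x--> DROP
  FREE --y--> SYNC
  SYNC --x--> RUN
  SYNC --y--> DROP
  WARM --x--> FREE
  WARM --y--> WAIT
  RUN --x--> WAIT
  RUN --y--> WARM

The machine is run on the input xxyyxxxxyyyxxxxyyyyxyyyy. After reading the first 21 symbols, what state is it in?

DROP → WAIT → SYNC → DROP → WARM → FREE → DROP → WAIT → SYNC → DROP → WARM → WAIT → SYNC → RUN → WAIT → SYNC → DROP → WARM → WAIT → DROP → WAIT → DROP
After 21 symbols: DROP.

DROP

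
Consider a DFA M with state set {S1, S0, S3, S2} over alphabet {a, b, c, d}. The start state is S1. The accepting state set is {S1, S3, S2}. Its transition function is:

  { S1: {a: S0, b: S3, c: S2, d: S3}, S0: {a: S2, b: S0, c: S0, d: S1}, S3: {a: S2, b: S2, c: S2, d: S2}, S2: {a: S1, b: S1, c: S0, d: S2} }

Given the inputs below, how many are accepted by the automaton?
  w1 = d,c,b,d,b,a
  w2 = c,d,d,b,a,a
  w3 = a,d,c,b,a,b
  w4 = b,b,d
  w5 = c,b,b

w1: S1 → S3 → S2 → S1 → S3 → S2 → S1  → end S1, accepted
w2: S1 → S2 → S2 → S2 → S1 → S0 → S2  → end S2, accepted
w3: S1 → S0 → S1 → S2 → S1 → S0 → S0  → end S0, rejected
w4: S1 → S3 → S2 → S2  → end S2, accepted
w5: S1 → S2 → S1 → S3  → end S3, accepted

4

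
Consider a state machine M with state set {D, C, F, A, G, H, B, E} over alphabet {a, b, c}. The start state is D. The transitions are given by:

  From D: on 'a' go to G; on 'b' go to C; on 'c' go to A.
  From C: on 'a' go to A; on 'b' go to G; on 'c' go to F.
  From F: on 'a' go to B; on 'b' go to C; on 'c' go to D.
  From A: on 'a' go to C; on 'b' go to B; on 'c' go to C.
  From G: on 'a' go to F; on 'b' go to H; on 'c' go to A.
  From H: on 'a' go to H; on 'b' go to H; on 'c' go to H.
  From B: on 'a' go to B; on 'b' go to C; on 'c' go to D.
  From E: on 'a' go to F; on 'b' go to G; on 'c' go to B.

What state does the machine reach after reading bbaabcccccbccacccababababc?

D

Trace: D -b-> C -b-> G -a-> F -a-> B -b-> C -c-> F -c-> D -c-> A -c-> C -c-> F -b-> C -c-> F -c-> D -a-> G -c-> A -c-> C -c-> F -a-> B -b-> C -a-> A -b-> B -a-> B -b-> C -a-> A -b-> B -c-> D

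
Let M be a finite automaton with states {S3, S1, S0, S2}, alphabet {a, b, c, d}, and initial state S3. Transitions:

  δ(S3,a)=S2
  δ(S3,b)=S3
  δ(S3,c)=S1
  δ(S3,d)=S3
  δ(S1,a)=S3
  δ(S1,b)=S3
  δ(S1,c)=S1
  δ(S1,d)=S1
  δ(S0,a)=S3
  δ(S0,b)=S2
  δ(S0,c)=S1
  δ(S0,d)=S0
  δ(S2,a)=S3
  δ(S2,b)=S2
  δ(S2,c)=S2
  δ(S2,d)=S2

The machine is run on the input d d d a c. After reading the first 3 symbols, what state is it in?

S3

S3 → S3 → S3 → S3
After 3 symbols: S3.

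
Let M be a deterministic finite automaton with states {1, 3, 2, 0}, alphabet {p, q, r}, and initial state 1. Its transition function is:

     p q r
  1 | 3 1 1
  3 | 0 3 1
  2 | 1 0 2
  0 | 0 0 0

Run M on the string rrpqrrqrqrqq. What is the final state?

Trace: 1 -r-> 1 -r-> 1 -p-> 3 -q-> 3 -r-> 1 -r-> 1 -q-> 1 -r-> 1 -q-> 1 -r-> 1 -q-> 1 -q-> 1

1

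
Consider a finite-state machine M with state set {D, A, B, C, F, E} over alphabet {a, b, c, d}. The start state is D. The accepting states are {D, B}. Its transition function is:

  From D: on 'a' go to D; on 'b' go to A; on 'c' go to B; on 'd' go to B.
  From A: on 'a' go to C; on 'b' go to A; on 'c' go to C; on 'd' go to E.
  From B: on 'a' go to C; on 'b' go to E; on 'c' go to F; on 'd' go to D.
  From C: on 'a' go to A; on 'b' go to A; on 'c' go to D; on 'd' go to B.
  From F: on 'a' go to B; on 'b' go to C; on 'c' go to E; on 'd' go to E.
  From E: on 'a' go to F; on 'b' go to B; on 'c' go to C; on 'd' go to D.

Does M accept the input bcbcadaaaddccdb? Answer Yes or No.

start at D
read 'b': D → A
read 'c': A → C
read 'b': C → A
read 'c': A → C
read 'a': C → A
read 'd': A → E
read 'a': E → F
read 'a': F → B
read 'a': B → C
read 'd': C → B
read 'd': B → D
read 'c': D → B
read 'c': B → F
read 'd': F → E
read 'b': E → B
End state B is accepting.

Yes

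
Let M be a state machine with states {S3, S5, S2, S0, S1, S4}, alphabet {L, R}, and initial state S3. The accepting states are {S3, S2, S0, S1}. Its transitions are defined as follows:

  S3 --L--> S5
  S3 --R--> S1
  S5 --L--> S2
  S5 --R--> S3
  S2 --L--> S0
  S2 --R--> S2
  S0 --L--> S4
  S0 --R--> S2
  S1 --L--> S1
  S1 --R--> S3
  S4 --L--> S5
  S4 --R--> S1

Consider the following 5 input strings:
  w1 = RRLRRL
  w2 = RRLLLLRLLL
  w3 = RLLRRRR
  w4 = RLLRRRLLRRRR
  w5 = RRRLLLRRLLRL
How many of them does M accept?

w1: S3 → S1 → S3 → S5 → S3 → S1 → S1  → end S1, accepted
w2: S3 → S1 → S3 → S5 → S2 → S0 → S4 → S1 → S1 → S1 → S1  → end S1, accepted
w3: S3 → S1 → S1 → S1 → S3 → S1 → S3 → S1  → end S1, accepted
w4: S3 → S1 → S1 → S1 → S3 → S1 → S3 → S5 → S2 → S2 → S2 → S2 → S2  → end S2, accepted
w5: S3 → S1 → S3 → S1 → S1 → S1 → S1 → S3 → S1 → S1 → S1 → S3 → S5  → end S5, rejected

4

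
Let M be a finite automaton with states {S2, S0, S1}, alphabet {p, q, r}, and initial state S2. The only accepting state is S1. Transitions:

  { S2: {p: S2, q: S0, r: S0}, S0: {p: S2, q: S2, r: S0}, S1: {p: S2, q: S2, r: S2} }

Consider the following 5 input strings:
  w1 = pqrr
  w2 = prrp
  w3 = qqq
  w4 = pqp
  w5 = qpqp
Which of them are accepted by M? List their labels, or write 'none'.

none

w1:
  start at S2
  read 'p': S2 → S2
  read 'q': S2 → S0
  read 'r': S0 → S0
  read 'r': S0 → S0
  end S0, rejected
w2:
  start at S2
  read 'p': S2 → S2
  read 'r': S2 → S0
  read 'r': S0 → S0
  read 'p': S0 → S2
  end S2, rejected
w3:
  start at S2
  read 'q': S2 → S0
  read 'q': S0 → S2
  read 'q': S2 → S0
  end S0, rejected
w4:
  start at S2
  read 'p': S2 → S2
  read 'q': S2 → S0
  read 'p': S0 → S2
  end S2, rejected
w5:
  start at S2
  read 'q': S2 → S0
  read 'p': S0 → S2
  read 'q': S2 → S0
  read 'p': S0 → S2
  end S2, rejected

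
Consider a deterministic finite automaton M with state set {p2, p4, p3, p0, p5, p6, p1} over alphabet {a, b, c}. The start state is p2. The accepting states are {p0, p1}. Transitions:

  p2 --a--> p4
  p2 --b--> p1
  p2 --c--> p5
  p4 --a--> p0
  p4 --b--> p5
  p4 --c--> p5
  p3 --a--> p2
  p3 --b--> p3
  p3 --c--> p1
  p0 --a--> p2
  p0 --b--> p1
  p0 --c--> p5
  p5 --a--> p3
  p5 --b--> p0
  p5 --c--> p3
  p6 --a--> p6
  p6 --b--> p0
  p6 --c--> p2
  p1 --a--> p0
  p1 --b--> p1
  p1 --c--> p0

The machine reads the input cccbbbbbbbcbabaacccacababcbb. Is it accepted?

Yes

start at p2
read 'c': p2 → p5
read 'c': p5 → p3
read 'c': p3 → p1
read 'b': p1 → p1
read 'b': p1 → p1
read 'b': p1 → p1
read 'b': p1 → p1
read 'b': p1 → p1
read 'b': p1 → p1
read 'b': p1 → p1
read 'c': p1 → p0
read 'b': p0 → p1
read 'a': p1 → p0
read 'b': p0 → p1
read 'a': p1 → p0
read 'a': p0 → p2
read 'c': p2 → p5
read 'c': p5 → p3
read 'c': p3 → p1
read 'a': p1 → p0
read 'c': p0 → p5
read 'a': p5 → p3
read 'b': p3 → p3
read 'a': p3 → p2
read 'b': p2 → p1
read 'c': p1 → p0
read 'b': p0 → p1
read 'b': p1 → p1
End state p1 is accepting.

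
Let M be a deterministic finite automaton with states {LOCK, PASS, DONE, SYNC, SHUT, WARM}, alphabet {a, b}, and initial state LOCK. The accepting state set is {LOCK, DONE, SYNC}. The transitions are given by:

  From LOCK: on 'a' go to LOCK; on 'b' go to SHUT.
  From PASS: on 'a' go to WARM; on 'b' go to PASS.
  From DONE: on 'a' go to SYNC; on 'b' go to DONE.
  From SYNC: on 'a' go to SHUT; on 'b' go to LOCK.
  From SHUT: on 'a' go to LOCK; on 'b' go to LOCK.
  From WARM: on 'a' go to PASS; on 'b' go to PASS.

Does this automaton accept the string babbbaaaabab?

Trace: LOCK -b-> SHUT -a-> LOCK -b-> SHUT -b-> LOCK -b-> SHUT -a-> LOCK -a-> LOCK -a-> LOCK -a-> LOCK -b-> SHUT -a-> LOCK -b-> SHUT
End state SHUT is not accepting.

No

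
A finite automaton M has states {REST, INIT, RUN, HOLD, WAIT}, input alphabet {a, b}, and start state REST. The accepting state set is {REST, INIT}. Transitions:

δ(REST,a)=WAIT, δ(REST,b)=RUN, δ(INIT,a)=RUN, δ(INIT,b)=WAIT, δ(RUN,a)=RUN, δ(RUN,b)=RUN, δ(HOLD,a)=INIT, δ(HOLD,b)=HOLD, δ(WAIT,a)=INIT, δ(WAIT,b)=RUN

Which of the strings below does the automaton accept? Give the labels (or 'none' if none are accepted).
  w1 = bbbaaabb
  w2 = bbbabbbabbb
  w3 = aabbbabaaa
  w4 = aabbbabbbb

none

w1:
  start at REST
  read 'b': REST → RUN
  read 'b': RUN → RUN
  read 'b': RUN → RUN
  read 'a': RUN → RUN
  read 'a': RUN → RUN
  read 'a': RUN → RUN
  read 'b': RUN → RUN
  read 'b': RUN → RUN
  end RUN, rejected
w2:
  start at REST
  read 'b': REST → RUN
  read 'b': RUN → RUN
  read 'b': RUN → RUN
  read 'a': RUN → RUN
  read 'b': RUN → RUN
  read 'b': RUN → RUN
  read 'b': RUN → RUN
  read 'a': RUN → RUN
  read 'b': RUN → RUN
  read 'b': RUN → RUN
  read 'b': RUN → RUN
  end RUN, rejected
w3:
  start at REST
  read 'a': REST → WAIT
  read 'a': WAIT → INIT
  read 'b': INIT → WAIT
  read 'b': WAIT → RUN
  read 'b': RUN → RUN
  read 'a': RUN → RUN
  read 'b': RUN → RUN
  read 'a': RUN → RUN
  read 'a': RUN → RUN
  read 'a': RUN → RUN
  end RUN, rejected
w4:
  start at REST
  read 'a': REST → WAIT
  read 'a': WAIT → INIT
  read 'b': INIT → WAIT
  read 'b': WAIT → RUN
  read 'b': RUN → RUN
  read 'a': RUN → RUN
  read 'b': RUN → RUN
  read 'b': RUN → RUN
  read 'b': RUN → RUN
  read 'b': RUN → RUN
  end RUN, rejected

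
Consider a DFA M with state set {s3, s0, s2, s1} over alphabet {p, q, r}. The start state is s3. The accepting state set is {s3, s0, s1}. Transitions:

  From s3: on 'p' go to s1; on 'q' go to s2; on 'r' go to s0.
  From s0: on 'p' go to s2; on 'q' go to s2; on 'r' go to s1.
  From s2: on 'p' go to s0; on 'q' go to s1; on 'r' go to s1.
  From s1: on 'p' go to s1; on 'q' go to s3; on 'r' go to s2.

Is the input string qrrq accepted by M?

Yes

s3 → s2 → s1 → s2 → s1
End state s1 is accepting.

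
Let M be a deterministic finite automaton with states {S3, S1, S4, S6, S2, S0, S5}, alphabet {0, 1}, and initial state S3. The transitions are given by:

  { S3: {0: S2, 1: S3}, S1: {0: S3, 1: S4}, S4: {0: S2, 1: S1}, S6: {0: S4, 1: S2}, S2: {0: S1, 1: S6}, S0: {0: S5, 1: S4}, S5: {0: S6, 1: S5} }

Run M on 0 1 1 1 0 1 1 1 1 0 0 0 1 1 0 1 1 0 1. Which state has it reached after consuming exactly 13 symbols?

S3

Trace: S3 -0-> S2 -1-> S6 -1-> S2 -1-> S6 -0-> S4 -1-> S1 -1-> S4 -1-> S1 -1-> S4 -0-> S2 -0-> S1 -0-> S3 -1-> S3
After 13 symbols: S3.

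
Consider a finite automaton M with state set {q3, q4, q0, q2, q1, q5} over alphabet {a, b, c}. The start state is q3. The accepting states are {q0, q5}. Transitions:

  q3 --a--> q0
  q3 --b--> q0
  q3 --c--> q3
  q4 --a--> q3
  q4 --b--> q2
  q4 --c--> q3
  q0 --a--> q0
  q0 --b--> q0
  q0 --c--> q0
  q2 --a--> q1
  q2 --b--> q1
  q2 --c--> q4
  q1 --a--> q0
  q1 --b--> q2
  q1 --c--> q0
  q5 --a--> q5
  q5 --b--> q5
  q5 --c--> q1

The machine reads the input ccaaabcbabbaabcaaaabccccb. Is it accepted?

q3 → q3 → q3 → q0 → q0 → q0 → q0 → q0 → q0 → q0 → q0 → q0 → q0 → q0 → q0 → q0 → q0 → q0 → q0 → q0 → q0 → q0 → q0 → q0 → q0 → q0
End state q0 is accepting.

Yes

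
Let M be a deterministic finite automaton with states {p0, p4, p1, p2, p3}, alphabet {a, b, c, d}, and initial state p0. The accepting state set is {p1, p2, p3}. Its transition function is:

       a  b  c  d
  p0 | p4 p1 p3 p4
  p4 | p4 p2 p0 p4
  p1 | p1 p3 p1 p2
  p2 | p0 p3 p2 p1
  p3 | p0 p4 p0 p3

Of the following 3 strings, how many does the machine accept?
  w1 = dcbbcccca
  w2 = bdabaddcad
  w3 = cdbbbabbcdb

w1:
  start at p0
  read 'd': p0 → p4
  read 'c': p4 → p0
  read 'b': p0 → p1
  read 'b': p1 → p3
  read 'c': p3 → p0
  read 'c': p0 → p3
  read 'c': p3 → p0
  read 'c': p0 → p3
  read 'a': p3 → p0
  end p0, rejected
w2:
  start at p0
  read 'b': p0 → p1
  read 'd': p1 → p2
  read 'a': p2 → p0
  read 'b': p0 → p1
  read 'a': p1 → p1
  read 'd': p1 → p2
  read 'd': p2 → p1
  read 'c': p1 → p1
  read 'a': p1 → p1
  read 'd': p1 → p2
  end p2, accepted
w3:
  start at p0
  read 'c': p0 → p3
  read 'd': p3 → p3
  read 'b': p3 → p4
  read 'b': p4 → p2
  read 'b': p2 → p3
  read 'a': p3 → p0
  read 'b': p0 → p1
  read 'b': p1 → p3
  read 'c': p3 → p0
  read 'd': p0 → p4
  read 'b': p4 → p2
  end p2, accepted

2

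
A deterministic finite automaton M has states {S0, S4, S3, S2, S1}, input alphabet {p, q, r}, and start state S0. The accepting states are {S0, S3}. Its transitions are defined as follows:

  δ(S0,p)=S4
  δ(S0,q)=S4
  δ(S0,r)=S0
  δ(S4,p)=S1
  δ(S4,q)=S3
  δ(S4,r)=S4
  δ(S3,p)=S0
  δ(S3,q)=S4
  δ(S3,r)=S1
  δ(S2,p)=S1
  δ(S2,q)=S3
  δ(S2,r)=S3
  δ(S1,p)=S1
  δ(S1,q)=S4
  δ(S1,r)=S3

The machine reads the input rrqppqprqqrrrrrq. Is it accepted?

Trace: S0 -r-> S0 -r-> S0 -q-> S4 -p-> S1 -p-> S1 -q-> S4 -p-> S1 -r-> S3 -q-> S4 -q-> S3 -r-> S1 -r-> S3 -r-> S1 -r-> S3 -r-> S1 -q-> S4
End state S4 is not accepting.

No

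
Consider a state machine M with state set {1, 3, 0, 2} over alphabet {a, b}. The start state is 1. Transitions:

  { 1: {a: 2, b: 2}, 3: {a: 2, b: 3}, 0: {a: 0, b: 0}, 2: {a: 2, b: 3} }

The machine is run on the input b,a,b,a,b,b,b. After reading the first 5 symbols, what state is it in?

3

1 → 2 → 2 → 3 → 2 → 3
After 5 symbols: 3.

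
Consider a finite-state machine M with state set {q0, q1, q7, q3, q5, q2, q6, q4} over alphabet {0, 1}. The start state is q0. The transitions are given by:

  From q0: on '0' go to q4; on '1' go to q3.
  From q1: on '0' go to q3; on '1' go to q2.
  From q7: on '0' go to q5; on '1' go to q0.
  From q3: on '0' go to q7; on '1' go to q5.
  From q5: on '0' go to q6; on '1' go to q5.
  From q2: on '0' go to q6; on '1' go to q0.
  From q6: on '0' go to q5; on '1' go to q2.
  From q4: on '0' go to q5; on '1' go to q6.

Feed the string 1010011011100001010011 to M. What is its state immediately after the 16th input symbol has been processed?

q5

start at q0
read '1': q0 → q3
read '0': q3 → q7
read '1': q7 → q0
read '0': q0 → q4
read '0': q4 → q5
read '1': q5 → q5
read '1': q5 → q5
read '0': q5 → q6
read '1': q6 → q2
read '1': q2 → q0
read '1': q0 → q3
read '0': q3 → q7
read '0': q7 → q5
read '0': q5 → q6
read '0': q6 → q5
read '1': q5 → q5
After 16 symbols: q5.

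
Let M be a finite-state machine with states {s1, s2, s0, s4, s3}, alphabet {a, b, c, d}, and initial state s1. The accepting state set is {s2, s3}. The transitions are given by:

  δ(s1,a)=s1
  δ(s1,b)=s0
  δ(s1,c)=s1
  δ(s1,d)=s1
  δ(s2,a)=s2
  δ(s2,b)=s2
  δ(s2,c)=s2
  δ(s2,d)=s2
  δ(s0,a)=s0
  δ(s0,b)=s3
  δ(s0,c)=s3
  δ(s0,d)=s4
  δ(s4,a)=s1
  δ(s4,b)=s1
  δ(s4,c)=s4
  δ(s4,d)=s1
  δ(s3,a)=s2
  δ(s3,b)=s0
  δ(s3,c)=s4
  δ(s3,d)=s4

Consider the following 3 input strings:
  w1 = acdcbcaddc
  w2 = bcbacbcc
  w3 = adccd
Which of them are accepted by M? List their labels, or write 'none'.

w1:
  start at s1
  read 'a': s1 → s1
  read 'c': s1 → s1
  read 'd': s1 → s1
  read 'c': s1 → s1
  read 'b': s1 → s0
  read 'c': s0 → s3
  read 'a': s3 → s2
  read 'd': s2 → s2
  read 'd': s2 → s2
  read 'c': s2 → s2
  end s2, accepted
w2:
  start at s1
  read 'b': s1 → s0
  read 'c': s0 → s3
  read 'b': s3 → s0
  read 'a': s0 → s0
  read 'c': s0 → s3
  read 'b': s3 → s0
  read 'c': s0 → s3
  read 'c': s3 → s4
  end s4, rejected
w3:
  start at s1
  read 'a': s1 → s1
  read 'd': s1 → s1
  read 'c': s1 → s1
  read 'c': s1 → s1
  read 'd': s1 → s1
  end s1, rejected

w1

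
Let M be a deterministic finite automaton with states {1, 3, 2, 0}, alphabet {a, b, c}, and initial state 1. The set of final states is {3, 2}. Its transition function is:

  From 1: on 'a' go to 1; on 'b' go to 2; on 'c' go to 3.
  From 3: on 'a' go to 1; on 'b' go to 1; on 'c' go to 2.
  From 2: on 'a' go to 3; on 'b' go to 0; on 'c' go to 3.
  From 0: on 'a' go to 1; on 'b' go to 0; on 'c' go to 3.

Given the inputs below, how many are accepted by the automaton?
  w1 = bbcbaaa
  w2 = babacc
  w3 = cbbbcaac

2

w1: 1 → 2 → 0 → 3 → 1 → 1 → 1 → 1  → end 1, rejected
w2: 1 → 2 → 3 → 1 → 1 → 3 → 2  → end 2, accepted
w3: 1 → 3 → 1 → 2 → 0 → 3 → 1 → 1 → 3  → end 3, accepted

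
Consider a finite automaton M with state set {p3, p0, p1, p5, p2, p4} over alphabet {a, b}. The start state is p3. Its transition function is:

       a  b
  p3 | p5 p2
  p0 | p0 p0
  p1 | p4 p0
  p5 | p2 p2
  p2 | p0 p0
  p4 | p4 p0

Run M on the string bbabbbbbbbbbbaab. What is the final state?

p0

start at p3
read 'b': p3 → p2
read 'b': p2 → p0
read 'a': p0 → p0
read 'b': p0 → p0
read 'b': p0 → p0
read 'b': p0 → p0
read 'b': p0 → p0
read 'b': p0 → p0
read 'b': p0 → p0
read 'b': p0 → p0
read 'b': p0 → p0
read 'b': p0 → p0
read 'b': p0 → p0
read 'a': p0 → p0
read 'a': p0 → p0
read 'b': p0 → p0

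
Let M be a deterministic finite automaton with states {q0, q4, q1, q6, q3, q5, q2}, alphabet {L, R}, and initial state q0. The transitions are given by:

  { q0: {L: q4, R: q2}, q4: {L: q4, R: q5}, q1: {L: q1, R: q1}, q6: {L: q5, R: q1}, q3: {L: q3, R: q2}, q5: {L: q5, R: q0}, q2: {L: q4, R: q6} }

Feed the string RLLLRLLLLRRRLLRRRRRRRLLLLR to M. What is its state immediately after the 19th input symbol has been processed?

q1

Trace: q0 -R-> q2 -L-> q4 -L-> q4 -L-> q4 -R-> q5 -L-> q5 -L-> q5 -L-> q5 -L-> q5 -R-> q0 -R-> q2 -R-> q6 -L-> q5 -L-> q5 -R-> q0 -R-> q2 -R-> q6 -R-> q1 -R-> q1
After 19 symbols: q1.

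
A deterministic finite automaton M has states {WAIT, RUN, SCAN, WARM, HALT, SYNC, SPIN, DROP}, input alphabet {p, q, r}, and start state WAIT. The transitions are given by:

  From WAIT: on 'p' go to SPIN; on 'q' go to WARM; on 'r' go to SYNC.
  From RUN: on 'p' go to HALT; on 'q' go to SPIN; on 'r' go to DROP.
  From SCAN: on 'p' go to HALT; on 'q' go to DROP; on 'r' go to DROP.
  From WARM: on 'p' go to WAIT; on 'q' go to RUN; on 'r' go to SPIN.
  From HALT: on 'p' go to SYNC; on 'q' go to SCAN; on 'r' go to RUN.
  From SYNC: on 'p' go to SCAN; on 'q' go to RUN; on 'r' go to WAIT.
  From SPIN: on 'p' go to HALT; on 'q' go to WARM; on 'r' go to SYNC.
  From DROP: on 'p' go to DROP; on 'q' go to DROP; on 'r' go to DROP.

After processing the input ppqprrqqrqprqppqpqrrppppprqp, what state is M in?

start at WAIT
read 'p': WAIT → SPIN
read 'p': SPIN → HALT
read 'q': HALT → SCAN
read 'p': SCAN → HALT
read 'r': HALT → RUN
read 'r': RUN → DROP
read 'q': DROP → DROP
read 'q': DROP → DROP
read 'r': DROP → DROP
read 'q': DROP → DROP
read 'p': DROP → DROP
read 'r': DROP → DROP
read 'q': DROP → DROP
read 'p': DROP → DROP
read 'p': DROP → DROP
read 'q': DROP → DROP
read 'p': DROP → DROP
read 'q': DROP → DROP
read 'r': DROP → DROP
read 'r': DROP → DROP
read 'p': DROP → DROP
read 'p': DROP → DROP
read 'p': DROP → DROP
read 'p': DROP → DROP
read 'p': DROP → DROP
read 'r': DROP → DROP
read 'q': DROP → DROP
read 'p': DROP → DROP

DROP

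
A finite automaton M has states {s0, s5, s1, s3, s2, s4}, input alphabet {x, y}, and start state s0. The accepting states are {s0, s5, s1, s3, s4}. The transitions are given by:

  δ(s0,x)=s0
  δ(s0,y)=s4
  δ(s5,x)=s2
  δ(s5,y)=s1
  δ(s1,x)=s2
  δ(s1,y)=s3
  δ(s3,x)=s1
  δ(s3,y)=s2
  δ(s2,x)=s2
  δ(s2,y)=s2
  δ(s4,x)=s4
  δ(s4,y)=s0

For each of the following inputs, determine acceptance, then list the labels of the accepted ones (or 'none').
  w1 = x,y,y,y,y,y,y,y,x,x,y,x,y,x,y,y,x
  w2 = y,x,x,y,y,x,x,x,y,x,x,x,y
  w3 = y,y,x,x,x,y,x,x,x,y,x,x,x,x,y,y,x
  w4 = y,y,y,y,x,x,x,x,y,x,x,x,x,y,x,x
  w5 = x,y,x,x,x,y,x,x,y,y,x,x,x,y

w1:
  start at s0
  read 'x': s0 → s0
  read 'y': s0 → s4
  read 'y': s4 → s0
  read 'y': s0 → s4
  read 'y': s4 → s0
  read 'y': s0 → s4
  read 'y': s4 → s0
  read 'y': s0 → s4
  read 'x': s4 → s4
  read 'x': s4 → s4
  read 'y': s4 → s0
  read 'x': s0 → s0
  read 'y': s0 → s4
  read 'x': s4 → s4
  read 'y': s4 → s0
  read 'y': s0 → s4
  read 'x': s4 → s4
  end s4, accepted
w2:
  start at s0
  read 'y': s0 → s4
  read 'x': s4 → s4
  read 'x': s4 → s4
  read 'y': s4 → s0
  read 'y': s0 → s4
  read 'x': s4 → s4
  read 'x': s4 → s4
  read 'x': s4 → s4
  read 'y': s4 → s0
  read 'x': s0 → s0
  read 'x': s0 → s0
  read 'x': s0 → s0
  read 'y': s0 → s4
  end s4, accepted
w3:
  start at s0
  read 'y': s0 → s4
  read 'y': s4 → s0
  read 'x': s0 → s0
  read 'x': s0 → s0
  read 'x': s0 → s0
  read 'y': s0 → s4
  read 'x': s4 → s4
  read 'x': s4 → s4
  read 'x': s4 → s4
  read 'y': s4 → s0
  read 'x': s0 → s0
  read 'x': s0 → s0
  read 'x': s0 → s0
  read 'x': s0 → s0
  read 'y': s0 → s4
  read 'y': s4 → s0
  read 'x': s0 → s0
  end s0, accepted
w4:
  start at s0
  read 'y': s0 → s4
  read 'y': s4 → s0
  read 'y': s0 → s4
  read 'y': s4 → s0
  read 'x': s0 → s0
  read 'x': s0 → s0
  read 'x': s0 → s0
  read 'x': s0 → s0
  read 'y': s0 → s4
  read 'x': s4 → s4
  read 'x': s4 → s4
  read 'x': s4 → s4
  read 'x': s4 → s4
  read 'y': s4 → s0
  read 'x': s0 → s0
  read 'x': s0 → s0
  end s0, accepted
w5:
  start at s0
  read 'x': s0 → s0
  read 'y': s0 → s4
  read 'x': s4 → s4
  read 'x': s4 → s4
  read 'x': s4 → s4
  read 'y': s4 → s0
  read 'x': s0 → s0
  read 'x': s0 → s0
  read 'y': s0 → s4
  read 'y': s4 → s0
  read 'x': s0 → s0
  read 'x': s0 → s0
  read 'x': s0 → s0
  read 'y': s0 → s4
  end s4, accepted

w1, w2, w3, w4, w5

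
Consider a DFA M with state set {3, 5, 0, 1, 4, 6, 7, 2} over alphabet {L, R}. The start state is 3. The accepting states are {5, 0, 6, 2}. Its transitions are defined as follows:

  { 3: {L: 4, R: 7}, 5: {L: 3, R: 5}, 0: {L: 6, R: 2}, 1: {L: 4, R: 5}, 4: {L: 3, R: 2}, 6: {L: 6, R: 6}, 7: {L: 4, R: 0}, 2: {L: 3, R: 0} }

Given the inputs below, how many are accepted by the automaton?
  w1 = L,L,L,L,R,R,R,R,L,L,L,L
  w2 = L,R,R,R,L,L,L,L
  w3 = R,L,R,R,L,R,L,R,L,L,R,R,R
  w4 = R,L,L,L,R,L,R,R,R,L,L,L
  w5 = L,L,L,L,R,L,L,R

w1: 3 → 4 → 3 → 4 → 3 → 7 → 0 → 2 → 0 → 6 → 6 → 6 → 6  → end 6, accepted
w2: 3 → 4 → 2 → 0 → 2 → 3 → 4 → 3 → 4  → end 4, rejected
w3: 3 → 7 → 4 → 2 → 0 → 6 → 6 → 6 → 6 → 6 → 6 → 6 → 6 → 6  → end 6, accepted
w4: 3 → 7 → 4 → 3 → 4 → 2 → 3 → 7 → 0 → 2 → 3 → 4 → 3  → end 3, rejected
w5: 3 → 4 → 3 → 4 → 3 → 7 → 4 → 3 → 7  → end 7, rejected

2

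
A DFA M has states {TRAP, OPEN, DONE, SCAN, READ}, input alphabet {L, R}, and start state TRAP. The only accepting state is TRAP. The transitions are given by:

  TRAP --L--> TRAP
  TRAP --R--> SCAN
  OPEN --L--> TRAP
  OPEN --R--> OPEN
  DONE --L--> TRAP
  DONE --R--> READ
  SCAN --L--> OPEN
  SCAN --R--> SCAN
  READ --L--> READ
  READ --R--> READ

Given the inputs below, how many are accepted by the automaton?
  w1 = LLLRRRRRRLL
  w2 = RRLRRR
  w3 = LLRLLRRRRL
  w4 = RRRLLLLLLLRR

w1: Trace: TRAP -L-> TRAP -L-> TRAP -L-> TRAP -R-> SCAN -R-> SCAN -R-> SCAN -R-> SCAN -R-> SCAN -R-> SCAN -L-> OPEN -L-> TRAP  → end TRAP, accepted
w2: Trace: TRAP -R-> SCAN -R-> SCAN -L-> OPEN -R-> OPEN -R-> OPEN -R-> OPEN  → end OPEN, rejected
w3: Trace: TRAP -L-> TRAP -L-> TRAP -R-> SCAN -L-> OPEN -L-> TRAP -R-> SCAN -R-> SCAN -R-> SCAN -R-> SCAN -L-> OPEN  → end OPEN, rejected
w4: Trace: TRAP -R-> SCAN -R-> SCAN -R-> SCAN -L-> OPEN -L-> TRAP -L-> TRAP -L-> TRAP -L-> TRAP -L-> TRAP -L-> TRAP -R-> SCAN -R-> SCAN  → end SCAN, rejected

1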